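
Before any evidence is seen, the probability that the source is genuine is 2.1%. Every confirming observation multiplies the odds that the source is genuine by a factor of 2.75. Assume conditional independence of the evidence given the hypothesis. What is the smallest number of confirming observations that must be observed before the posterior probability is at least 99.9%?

Prior odds: 0.021 ÷ 0.979 = 21/979.
Likelihood ratio per confirming observation = 2.75.
Target posterior odds = 0.999/0.001 = 999.
Require 2.75ⁿ ≥ 999 ÷ (21/979) = 326007/7.
2.75¹⁰ ≈24735.9 falls short of 326007/7 but 2.75¹¹ ≈68023.6 reaches it, so n = 11.

11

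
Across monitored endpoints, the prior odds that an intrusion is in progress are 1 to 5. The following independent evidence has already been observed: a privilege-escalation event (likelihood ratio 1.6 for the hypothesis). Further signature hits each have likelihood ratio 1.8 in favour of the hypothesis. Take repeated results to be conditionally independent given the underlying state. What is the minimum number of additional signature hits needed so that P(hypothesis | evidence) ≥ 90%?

Prior odds = 0.2.
Bayes factor of the evidence already in hand = 1.6.
Odds after that evidence = 0.2 × 1.6 = 0.32.
Target odds = 0.9/0.1 = 9.
Need 1.8ⁿ ≥ 9 ÷ 0.32 = 28.125.
1.8⁵ = 18.89568 falls short of 28.125 but 1.8⁶ = 531441/15625 reaches it, so n = 6.

6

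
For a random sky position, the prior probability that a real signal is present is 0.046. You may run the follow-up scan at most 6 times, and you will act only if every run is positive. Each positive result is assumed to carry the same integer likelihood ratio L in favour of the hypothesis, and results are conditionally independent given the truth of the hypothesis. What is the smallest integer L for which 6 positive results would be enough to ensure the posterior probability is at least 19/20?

Prior odds = 0.046/0.954 = 23/477.
Target odds = 0.95/0.05 = 19.
Need L⁶ ≥ 19 ÷ (23/477) = 9063/23.
2⁶ = 64 < 9063/23 ≤ 729 = 3⁶, so L = 3.

3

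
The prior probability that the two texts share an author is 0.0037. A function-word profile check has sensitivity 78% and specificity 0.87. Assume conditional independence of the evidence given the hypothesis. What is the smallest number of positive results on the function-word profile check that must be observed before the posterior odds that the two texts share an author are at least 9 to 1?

Prior odds: 0.0037 ÷ 0.9963 = 37/9963.
False-positive rate = 1 − 0.87 = 0.13; likelihood ratio of a positive = 0.78/0.13 = 6.
Target odds = 9.
Need (37/9963) × 6ⁿ ≥ 9, i.e. 6ⁿ ≥ 89667/37.
6⁴ = 1296 falls short of 89667/37 but 6⁵ = 7776 reaches it, so n = 5.

5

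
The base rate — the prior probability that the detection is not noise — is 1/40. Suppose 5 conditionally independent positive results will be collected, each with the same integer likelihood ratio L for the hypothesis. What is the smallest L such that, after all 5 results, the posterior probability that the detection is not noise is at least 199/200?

Prior odds = 0.025/0.975 = 1/39.
Target odds = 0.995/0.005 = 199.
Need L⁵ ≥ 199 ÷ (1/39) = 7761.
5⁵ = 3125 < 7761 ≤ 7776 = 6⁵, so L = 6.

6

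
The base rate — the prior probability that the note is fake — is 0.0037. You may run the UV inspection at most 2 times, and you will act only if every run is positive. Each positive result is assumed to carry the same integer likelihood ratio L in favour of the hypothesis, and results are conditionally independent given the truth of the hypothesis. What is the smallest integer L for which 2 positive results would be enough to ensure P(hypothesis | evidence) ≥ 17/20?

40

Prior odds = 0.0037/0.9963 = 37/9963.
Target odds = 0.85/0.15 = 17/3.
Need L² ≥ 17/3 ÷ (37/9963) = 56457/37.
39² = 1521 < 56457/37 ≤ 1600 = 40², so L = 40.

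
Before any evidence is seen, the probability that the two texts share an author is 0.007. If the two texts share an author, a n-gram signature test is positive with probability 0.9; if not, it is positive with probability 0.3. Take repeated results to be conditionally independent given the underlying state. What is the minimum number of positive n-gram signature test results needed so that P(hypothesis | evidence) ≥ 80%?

6

Prior odds: 0.007 ÷ 0.993 = 7/993.
Likelihood ratio of a positive = 0.9/0.3 = 3.
Target odds: 0.8 ÷ 0.2 = 4.
Need (7/993) × 3ⁿ ≥ 4, i.e. 3ⁿ ≥ 3972/7.
3⁵ = 243 falls short of 3972/7 but 3⁶ = 729 reaches it, so n = 6.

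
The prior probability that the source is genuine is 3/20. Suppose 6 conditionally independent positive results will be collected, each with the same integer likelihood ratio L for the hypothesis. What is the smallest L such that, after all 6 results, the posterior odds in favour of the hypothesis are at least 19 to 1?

Prior odds = 0.15/0.85 = 3/17.
Target odds = 19.
Need L⁶ ≥ 19 ÷ (3/17) = 323/3.
2⁶ = 64 < 323/3 ≤ 729 = 3⁶, so L = 3.

3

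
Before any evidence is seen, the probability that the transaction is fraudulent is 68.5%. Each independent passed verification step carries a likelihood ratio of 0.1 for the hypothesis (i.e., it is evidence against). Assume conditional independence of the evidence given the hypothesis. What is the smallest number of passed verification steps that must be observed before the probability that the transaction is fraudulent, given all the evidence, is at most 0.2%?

Prior odds = 0.685/0.315 = 137/63.
Likelihood ratio per passed verification step = 0.1.
Target odds: 0.002 ÷ 0.998 = 1/499.
Need (137/63) × 0.1ⁿ ≤ 1/499, i.e. 0.1ⁿ ≤ 63/68363.
0.1³ = 0.001 is still above 63/68363 but 0.1⁴ = 0.0001 is at or below it, so n = 4.

4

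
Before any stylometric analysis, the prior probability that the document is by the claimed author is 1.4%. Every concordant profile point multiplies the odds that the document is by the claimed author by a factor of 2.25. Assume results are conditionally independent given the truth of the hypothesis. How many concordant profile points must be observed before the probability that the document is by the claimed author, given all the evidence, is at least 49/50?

11

Prior odds = 0.014/0.986 = 7/493.
Likelihood ratio per concordant profile point = 2.25.
Target posterior odds = 0.98/0.02 = 49.
Require 2.25ⁿ ≥ 49 ÷ (7/493) = 3451.
2.25¹⁰ ≈3325.26 falls short of 3451 but 2.25¹¹ ≈7481.83 reaches it, so n = 11.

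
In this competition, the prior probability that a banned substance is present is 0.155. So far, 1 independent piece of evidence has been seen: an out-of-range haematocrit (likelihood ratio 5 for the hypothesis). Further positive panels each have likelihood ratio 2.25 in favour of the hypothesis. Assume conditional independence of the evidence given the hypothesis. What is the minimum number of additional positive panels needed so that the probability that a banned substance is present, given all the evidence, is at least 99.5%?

7

Prior odds = 0.155/0.845 = 31/169.
Bayes factor of the evidence already in hand = 5.
Odds after that evidence = (31/169) × 5 = 155/169.
Target odds = 0.995/0.005 = 199.
Need 2.25ⁿ ≥ 199 ÷ (155/169) = 33631/155.
2.25⁶ = 531441/4096 falls short of 33631/155 but 2.25⁷ = 4782969/16384 reaches it, so n = 7.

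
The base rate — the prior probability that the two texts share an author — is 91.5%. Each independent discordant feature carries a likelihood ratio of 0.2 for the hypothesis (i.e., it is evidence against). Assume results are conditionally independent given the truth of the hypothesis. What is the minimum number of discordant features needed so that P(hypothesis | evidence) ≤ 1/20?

4

Prior odds: 0.915 ÷ 0.085 = 183/17.
Likelihood ratio per discordant feature = 0.2.
Target posterior odds = 0.05/0.95 = 1/19.
Need (183/17) × 0.2ⁿ ≤ 1/19, i.e. 0.2ⁿ ≤ 17/3477.
0.2³ = 0.008 is still above 17/3477 but 0.2⁴ = 0.0016 is at or below it, so n = 4.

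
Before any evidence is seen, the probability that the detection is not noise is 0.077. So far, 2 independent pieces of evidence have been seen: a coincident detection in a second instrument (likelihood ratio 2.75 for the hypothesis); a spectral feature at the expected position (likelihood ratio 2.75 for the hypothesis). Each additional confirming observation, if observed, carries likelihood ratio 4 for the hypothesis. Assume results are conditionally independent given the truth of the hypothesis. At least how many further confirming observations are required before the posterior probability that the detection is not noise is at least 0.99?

Prior odds = 0.077/0.923 = 77/923.
Combined Bayes factor of the evidence already in hand = 2.75 × 2.75 = 7.5625.
Odds after that evidence = (77/923) × 7.5625 = 9317/14768.
Target odds = 0.99/0.01 = 99.
Need 4ⁿ ≥ 99 ÷ (9317/14768) = 132912/847.
4³ = 64 falls short of 132912/847 but 4⁴ = 256 reaches it, so n = 4.

4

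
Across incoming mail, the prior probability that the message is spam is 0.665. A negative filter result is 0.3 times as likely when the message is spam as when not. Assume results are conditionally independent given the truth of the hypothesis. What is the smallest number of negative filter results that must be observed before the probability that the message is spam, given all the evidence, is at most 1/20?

4

Prior odds: 0.665 ÷ 0.335 = 133/67.
Likelihood ratio per negative filter result = 0.3.
Target posterior odds = 0.05/0.95 = 1/19.
Need (133/67) × 0.3ⁿ ≤ 1/19, i.e. 0.3ⁿ ≤ 67/2527.
0.3³ = 0.027 is still above 67/2527 but 0.3⁴ = 0.0081 is at or below it, so n = 4.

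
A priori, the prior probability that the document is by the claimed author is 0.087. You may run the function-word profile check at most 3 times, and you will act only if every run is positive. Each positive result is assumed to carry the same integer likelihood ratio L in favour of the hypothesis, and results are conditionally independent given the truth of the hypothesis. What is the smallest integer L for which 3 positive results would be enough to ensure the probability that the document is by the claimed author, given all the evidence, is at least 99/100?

Prior odds = 0.087/0.913 = 87/913.
Target odds = 0.99/0.01 = 99.
Need L³ ≥ 99 ÷ (87/913) = 30129/29.
10³ = 1000 < 30129/29 ≤ 1331 = 11³, so L = 11.

11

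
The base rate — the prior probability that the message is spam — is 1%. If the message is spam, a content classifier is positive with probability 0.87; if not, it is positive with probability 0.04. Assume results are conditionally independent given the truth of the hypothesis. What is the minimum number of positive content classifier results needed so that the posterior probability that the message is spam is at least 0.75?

2

Prior odds = 0.01/0.99 = 1/99.
Likelihood ratio of a positive = 0.87/0.04 = 21.75.
Target posterior odds = 0.75/0.25 = 3.
Need (1/99) × 21.75ⁿ ≥ 3, i.e. 21.75ⁿ ≥ 297.
21.75¹ = 21.75 falls short of 297 but 21.75² = 473.0625 reaches it, so n = 2.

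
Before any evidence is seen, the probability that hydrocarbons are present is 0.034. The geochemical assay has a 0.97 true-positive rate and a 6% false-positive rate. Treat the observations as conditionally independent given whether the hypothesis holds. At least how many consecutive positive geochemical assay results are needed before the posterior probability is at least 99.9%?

4

Prior odds = 0.034/0.966 = 17/483.
Likelihood ratio of a positive result = 0.97/0.06 = 97/6.
Target odds: 0.999 ÷ 0.001 = 999.
Require (97/6)ⁿ ≥ 999 ÷ (17/483) = 482517/17.
(97/6)³ = 912673/216 falls short of 482517/17 but (97/6)⁴ = 88529281/1296 reaches it, so n = 4.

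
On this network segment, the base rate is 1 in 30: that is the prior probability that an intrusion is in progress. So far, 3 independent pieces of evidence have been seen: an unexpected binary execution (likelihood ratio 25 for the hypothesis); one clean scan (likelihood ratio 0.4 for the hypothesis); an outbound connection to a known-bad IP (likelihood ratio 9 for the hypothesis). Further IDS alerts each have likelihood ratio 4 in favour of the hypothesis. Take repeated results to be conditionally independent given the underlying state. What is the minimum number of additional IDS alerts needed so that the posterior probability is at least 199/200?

Prior odds = (1/30)/(29/30) = 1/29.
Combined Bayes factor of the evidence already in hand = 25 × 0.4 × 9 = 90.
Odds after that evidence = (1/29) × 90 = 90/29.
Target odds = 0.995/0.005 = 199.
Need 4ⁿ ≥ 199 ÷ (90/29) = 5771/90.
4³ = 64 falls short of 5771/90 but 4⁴ = 256 reaches it, so n = 4.

4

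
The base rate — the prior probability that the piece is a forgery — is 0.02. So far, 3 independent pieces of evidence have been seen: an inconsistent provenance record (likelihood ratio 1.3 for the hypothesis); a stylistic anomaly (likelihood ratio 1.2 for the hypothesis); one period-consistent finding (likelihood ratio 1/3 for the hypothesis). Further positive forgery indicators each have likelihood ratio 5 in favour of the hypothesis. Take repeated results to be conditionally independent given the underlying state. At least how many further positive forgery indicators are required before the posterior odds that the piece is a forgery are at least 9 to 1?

5

Prior odds = 0.02/0.98 = 1/49.
Combined Bayes factor of the evidence already in hand = 1.3 × 1.2 × (1/3) = 0.52.
Odds after that evidence = (1/49) × 0.52 = 13/1225.
Target odds = 9.
Need 5ⁿ ≥ 9 ÷ (13/1225) = 11025/13.
5⁴ = 625 falls short of 11025/13 but 5⁵ = 3125 reaches it, so n = 5.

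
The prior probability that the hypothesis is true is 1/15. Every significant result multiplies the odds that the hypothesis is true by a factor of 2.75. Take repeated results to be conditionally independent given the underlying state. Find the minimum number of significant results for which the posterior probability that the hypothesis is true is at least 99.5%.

Prior odds: (1/15) ÷ (14/15) = 1/14.
Likelihood ratio per significant result = 2.75.
Target odds: 0.995 ÷ 0.005 = 199.
Need (1/14) × 2.75ⁿ ≥ 199, i.e. 2.75ⁿ ≥ 2786.
2.75⁷ = 19487171/16384 falls short of 2786 but 2.75⁸ = 214358881/65536 reaches it, so n = 8.

8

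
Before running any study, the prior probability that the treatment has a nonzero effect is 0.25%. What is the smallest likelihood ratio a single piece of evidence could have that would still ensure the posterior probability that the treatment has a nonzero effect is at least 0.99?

39501

Prior odds = 0.0025/0.9975 = 1/399.
Target odds = 0.99/0.01 = 99.
Required Bayes factor = 99 ÷ (1/399) = 39501.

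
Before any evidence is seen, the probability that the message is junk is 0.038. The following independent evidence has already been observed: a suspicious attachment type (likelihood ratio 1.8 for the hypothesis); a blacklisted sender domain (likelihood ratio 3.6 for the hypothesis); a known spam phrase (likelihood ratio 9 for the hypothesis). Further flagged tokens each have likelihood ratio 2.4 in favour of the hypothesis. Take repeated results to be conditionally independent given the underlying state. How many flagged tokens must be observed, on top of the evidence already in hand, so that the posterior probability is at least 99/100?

5

Prior odds = 0.038/0.962 = 19/481.
Combined Bayes factor of the evidence already in hand = 1.8 × 3.6 × 9 = 58.32.
Odds after that evidence = (19/481) × 58.32 = 27702/12025.
Target odds = 0.99/0.01 = 99.
Need 2.4ⁿ ≥ 99 ÷ (27702/12025) = 132275/3078.
2.4⁴ = 33.1776 falls short of 132275/3078 but 2.4⁵ = 79.62624 reaches it, so n = 5.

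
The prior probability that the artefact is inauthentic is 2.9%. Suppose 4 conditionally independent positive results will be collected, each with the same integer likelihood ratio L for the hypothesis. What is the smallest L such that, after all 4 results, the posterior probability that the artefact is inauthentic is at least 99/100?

8

Prior odds = 0.029/0.971 = 29/971.
Target odds = 0.99/0.01 = 99.
Need L⁴ ≥ 99 ÷ (29/971) = 96129/29.
7⁴ = 2401 < 96129/29 ≤ 4096 = 8⁴, so L = 8.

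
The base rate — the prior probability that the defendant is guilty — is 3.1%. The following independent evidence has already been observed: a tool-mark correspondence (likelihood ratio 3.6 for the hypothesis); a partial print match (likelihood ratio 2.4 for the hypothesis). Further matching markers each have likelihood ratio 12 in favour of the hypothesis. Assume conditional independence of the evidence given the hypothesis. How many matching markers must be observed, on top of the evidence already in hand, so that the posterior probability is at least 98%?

Prior odds = 0.031/0.969 = 31/969.
Combined Bayes factor of the evidence already in hand = 3.6 × 2.4 = 8.64.
Odds after that evidence = (31/969) × 8.64 = 2232/8075.
Target odds = 0.98/0.02 = 49.
Need 12ⁿ ≥ 49 ÷ (2232/8075) = 395675/2232.
12² = 144 falls short of 395675/2232 but 12³ = 1728 reaches it, so n = 3.

3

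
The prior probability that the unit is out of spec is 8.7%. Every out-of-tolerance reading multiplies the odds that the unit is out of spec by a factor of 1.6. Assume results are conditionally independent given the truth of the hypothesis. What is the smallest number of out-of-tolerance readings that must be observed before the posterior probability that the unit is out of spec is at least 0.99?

Prior odds: 0.087 ÷ 0.913 = 87/913.
Likelihood ratio per out-of-tolerance reading = 1.6.
Target posterior odds = 0.99/0.01 = 99.
Need (87/913) × 1.6ⁿ ≥ 99, i.e. 1.6ⁿ ≥ 30129/29.
1.6¹⁴ ≈720.576 falls short of 30129/29 but 1.6¹⁵ ≈1152.92 reaches it, so n = 15.

15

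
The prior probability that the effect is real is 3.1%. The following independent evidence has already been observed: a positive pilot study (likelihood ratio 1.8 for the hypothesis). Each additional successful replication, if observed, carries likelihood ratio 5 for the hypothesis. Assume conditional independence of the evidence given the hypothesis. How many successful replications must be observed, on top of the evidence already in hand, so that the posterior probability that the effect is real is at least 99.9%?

7

Prior odds = 0.031/0.969 = 31/969.
Bayes factor of the evidence already in hand = 1.8.
Odds after that evidence = (31/969) × 1.8 = 93/1615.
Target odds = 0.999/0.001 = 999.
Need 5ⁿ ≥ 999 ÷ (93/1615) = 537795/31.
5⁶ = 15625 falls short of 537795/31 but 5⁷ = 78125 reaches it, so n = 7.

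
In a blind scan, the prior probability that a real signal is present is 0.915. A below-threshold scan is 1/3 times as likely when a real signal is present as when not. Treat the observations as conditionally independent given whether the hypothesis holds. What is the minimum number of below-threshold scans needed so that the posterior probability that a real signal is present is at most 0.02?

6

Prior odds = 0.915/0.085 = 183/17.
Likelihood ratio per below-threshold scan = 1/3.
Target odds: 0.02 ÷ 0.98 = 1/49.
Need (183/17) × (1/3)ⁿ ≤ 1/49, i.e. (1/3)ⁿ ≤ 17/8967.
(1/3)⁵ = 1/243 is still above 17/8967 but (1/3)⁶ = 1/729 is at or below it, so n = 6.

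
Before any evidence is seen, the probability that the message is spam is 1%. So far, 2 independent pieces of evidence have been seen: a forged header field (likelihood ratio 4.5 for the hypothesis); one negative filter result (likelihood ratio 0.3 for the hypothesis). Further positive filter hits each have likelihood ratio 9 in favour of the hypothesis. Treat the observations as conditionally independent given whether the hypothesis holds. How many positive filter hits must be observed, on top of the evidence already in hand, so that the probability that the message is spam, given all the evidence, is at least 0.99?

Prior odds = 0.01/0.99 = 1/99.
Combined Bayes factor of the evidence already in hand = 4.5 × 0.3 = 1.35.
Odds after that evidence = (1/99) × 1.35 = 3/220.
Target odds = 0.99/0.01 = 99.
Need 9ⁿ ≥ 99 ÷ (3/220) = 7260.
9⁴ = 6561 falls short of 7260 but 9⁵ = 59049 reaches it, so n = 5.

5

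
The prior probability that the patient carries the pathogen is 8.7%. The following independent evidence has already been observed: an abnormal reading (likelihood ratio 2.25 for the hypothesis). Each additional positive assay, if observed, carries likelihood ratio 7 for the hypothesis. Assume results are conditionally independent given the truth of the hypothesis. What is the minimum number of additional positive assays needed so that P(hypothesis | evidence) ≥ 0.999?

5

Prior odds = 0.087/0.913 = 87/913.
Bayes factor of the evidence already in hand = 2.25.
Odds after that evidence = (87/913) × 2.25 = 783/3652.
Target odds = 0.999/0.001 = 999.
Need 7ⁿ ≥ 999 ÷ (783/3652) = 135124/29.
7⁴ = 2401 falls short of 135124/29 but 7⁵ = 16807 reaches it, so n = 5.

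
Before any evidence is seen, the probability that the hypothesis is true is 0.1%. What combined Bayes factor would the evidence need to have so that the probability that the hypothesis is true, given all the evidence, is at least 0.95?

Prior odds = 0.001/0.999 = 1/999.
Target odds = 0.95/0.05 = 19.
Required Bayes factor = 19 ÷ (1/999) = 18981.

18981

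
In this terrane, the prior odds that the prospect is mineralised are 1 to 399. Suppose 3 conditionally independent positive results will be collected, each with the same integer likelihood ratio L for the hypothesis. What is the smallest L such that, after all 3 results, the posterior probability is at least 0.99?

35

Prior odds = 1/399.
Target odds = 0.99/0.01 = 99.
Need L³ ≥ 99 ÷ (1/399) = 39501.
34³ = 39304 < 39501 ≤ 42875 = 35³, so L = 35.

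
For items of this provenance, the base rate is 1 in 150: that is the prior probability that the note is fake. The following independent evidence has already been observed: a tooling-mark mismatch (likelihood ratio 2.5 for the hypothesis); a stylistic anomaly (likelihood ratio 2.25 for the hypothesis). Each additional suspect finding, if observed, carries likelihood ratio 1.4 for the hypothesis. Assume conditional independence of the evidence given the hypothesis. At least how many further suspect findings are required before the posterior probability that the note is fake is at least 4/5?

Prior odds = (1/150)/(149/150) = 1/149.
Combined Bayes factor of the evidence already in hand = 2.5 × 2.25 = 5.625.
Odds after that evidence = (1/149) × 5.625 = 45/1192.
Target odds = 0.8/0.2 = 4.
Need 1.4ⁿ ≥ 4 ÷ (45/1192) = 4768/45.
1.4¹³ ≈79.3715 falls short of 4768/45 but 1.4¹⁴ ≈111.12 reaches it, so n = 14.

14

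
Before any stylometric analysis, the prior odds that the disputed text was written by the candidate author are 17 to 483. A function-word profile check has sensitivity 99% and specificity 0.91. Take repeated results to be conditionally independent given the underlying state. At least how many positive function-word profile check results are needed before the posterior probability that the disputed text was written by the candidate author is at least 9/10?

3

Prior odds = 17/483.
False-positive rate = 1 − 0.91 = 0.09; likelihood ratio of a positive = 0.99/0.09 = 11.
Target odds: 0.9 ÷ 0.1 = 9.
Need (17/483) × 11ⁿ ≥ 9, i.e. 11ⁿ ≥ 4347/17.
11² = 121 falls short of 4347/17 but 11³ = 1331 reaches it, so n = 3.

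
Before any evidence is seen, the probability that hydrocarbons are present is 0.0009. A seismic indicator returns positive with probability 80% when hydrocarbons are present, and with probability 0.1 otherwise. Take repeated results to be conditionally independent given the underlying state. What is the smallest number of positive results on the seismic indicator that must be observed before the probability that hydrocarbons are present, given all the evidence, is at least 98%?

Prior odds: 0.0009 ÷ 0.9991 = 9/9991.
Likelihood ratio of a positive result = 0.8/0.1 = 8.
Target posterior odds = 0.98/0.02 = 49.
Require 8ⁿ ≥ 49 ÷ (9/9991) = 489559/9.
8⁵ = 32768 falls short of 489559/9 but 8⁶ = 262144 reaches it, so n = 6.

6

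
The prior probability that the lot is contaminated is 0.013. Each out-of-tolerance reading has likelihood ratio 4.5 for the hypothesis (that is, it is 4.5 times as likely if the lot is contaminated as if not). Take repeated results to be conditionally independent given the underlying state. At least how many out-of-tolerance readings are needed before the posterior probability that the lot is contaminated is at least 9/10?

5

Prior odds = 0.013/0.987 = 13/987.
Likelihood ratio per out-of-tolerance reading = 4.5.
Target posterior odds = 0.9/0.1 = 9.
Need (13/987) × 4.5ⁿ ≥ 9, i.e. 4.5ⁿ ≥ 8883/13.
4.5⁴ = 410.0625 falls short of 8883/13 but 4.5⁵ = 1845.28125 reaches it, so n = 5.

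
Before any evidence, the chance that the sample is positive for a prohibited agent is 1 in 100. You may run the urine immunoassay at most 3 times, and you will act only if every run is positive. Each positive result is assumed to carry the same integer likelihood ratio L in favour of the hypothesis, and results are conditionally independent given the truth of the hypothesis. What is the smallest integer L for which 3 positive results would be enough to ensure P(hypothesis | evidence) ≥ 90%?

Prior odds = 0.01/0.99 = 1/99.
Target odds = 0.9/0.1 = 9.
Need L³ ≥ 9 ÷ (1/99) = 891.
9³ = 729 < 891 ≤ 1000 = 10³, so L = 10.

10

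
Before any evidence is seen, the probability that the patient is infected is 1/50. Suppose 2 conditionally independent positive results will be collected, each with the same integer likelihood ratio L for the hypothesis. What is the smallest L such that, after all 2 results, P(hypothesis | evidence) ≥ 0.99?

70

Prior odds = 0.02/0.98 = 1/49.
Target odds = 0.99/0.01 = 99.
Need L² ≥ 99 ÷ (1/49) = 4851.
69² = 4761 < 4851 ≤ 4900 = 70², so L = 70.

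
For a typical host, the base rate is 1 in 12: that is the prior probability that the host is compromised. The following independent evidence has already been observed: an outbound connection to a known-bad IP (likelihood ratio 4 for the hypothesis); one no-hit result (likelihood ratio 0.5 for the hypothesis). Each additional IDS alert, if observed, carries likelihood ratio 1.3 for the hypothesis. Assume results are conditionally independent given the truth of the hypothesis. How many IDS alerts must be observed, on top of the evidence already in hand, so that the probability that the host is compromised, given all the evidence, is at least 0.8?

12

Prior odds = (1/12)/(11/12) = 1/11.
Combined Bayes factor of the evidence already in hand = 4 × 0.5 = 2.
Odds after that evidence = (1/11) × 2 = 2/11.
Target odds = 0.8/0.2 = 4.
Need 1.3ⁿ ≥ 4 ÷ (2/11) = 22.
1.3¹¹ ≈17.9216 falls short of 22 but 1.3¹² ≈23.2981 reaches it, so n = 12.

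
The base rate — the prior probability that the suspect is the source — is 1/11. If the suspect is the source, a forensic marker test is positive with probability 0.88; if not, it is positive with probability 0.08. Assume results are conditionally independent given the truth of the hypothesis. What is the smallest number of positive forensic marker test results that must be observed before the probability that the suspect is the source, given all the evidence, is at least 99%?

3

Prior odds = (1/11)/(10/11) = 0.1.
Likelihood ratio of a positive = 0.88/0.08 = 11.
Target posterior odds = 0.99/0.01 = 99.
Need 0.1 × 11ⁿ ≥ 99, i.e. 11ⁿ ≥ 990.
11² = 121 falls short of 990 but 11³ = 1331 reaches it, so n = 3.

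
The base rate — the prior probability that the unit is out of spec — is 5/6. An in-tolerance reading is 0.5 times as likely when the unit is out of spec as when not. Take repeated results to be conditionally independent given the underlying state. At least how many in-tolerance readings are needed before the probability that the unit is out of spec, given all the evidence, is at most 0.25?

4

Prior odds: (5/6) ÷ (1/6) = 5.
Likelihood ratio per in-tolerance reading = 0.5.
Target odds: 0.25 ÷ 0.75 = 1/3.
Require 0.5ⁿ ≤ 1/3 ÷ 5 = 1/15.
0.5³ = 0.125 is still above 1/15 but 0.5⁴ = 0.0625 is at or below it, so n = 4.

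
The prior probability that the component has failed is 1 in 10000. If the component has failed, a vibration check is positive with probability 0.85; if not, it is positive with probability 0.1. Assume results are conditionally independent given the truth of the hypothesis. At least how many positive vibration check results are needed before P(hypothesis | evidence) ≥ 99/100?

7

Prior odds: 0.0001 ÷ 0.9999 = 1/9999.
Likelihood ratio of a positive = 0.85/0.1 = 8.5.
Target posterior odds = 0.99/0.01 = 99.
Require 8.5ⁿ ≥ 99 ÷ (1/9999) = 989901.
8.5⁶ = 24137569/64 falls short of 989901 but 8.5⁷ = 410338673/128 reaches it, so n = 7.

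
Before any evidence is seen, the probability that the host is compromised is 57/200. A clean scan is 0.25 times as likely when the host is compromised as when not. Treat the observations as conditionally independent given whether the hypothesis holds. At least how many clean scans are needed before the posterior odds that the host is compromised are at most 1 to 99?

3

Prior odds: 0.285 ÷ 0.715 = 57/143.
Likelihood ratio per clean scan = 0.25.
Target odds = 1/99.
Require 0.25ⁿ ≤ 1/99 ÷ (57/143) = 13/513.
0.25² = 0.0625 is still above 13/513 but 0.25³ = 0.015625 is at or below it, so n = 3.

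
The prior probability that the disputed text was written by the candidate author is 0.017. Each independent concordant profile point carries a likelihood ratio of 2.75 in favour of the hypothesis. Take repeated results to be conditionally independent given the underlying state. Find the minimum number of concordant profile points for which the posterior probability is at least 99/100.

Prior odds = 0.017/0.983 = 17/983.
Likelihood ratio per concordant profile point = 2.75.
Target posterior odds = 0.99/0.01 = 99.
Need (17/983) × 2.75ⁿ ≥ 99, i.e. 2.75ⁿ ≥ 97317/17.
2.75⁸ = 214358881/65536 falls short of 97317/17 but 2.75⁹ ≈8994.86 reaches it, so n = 9.

9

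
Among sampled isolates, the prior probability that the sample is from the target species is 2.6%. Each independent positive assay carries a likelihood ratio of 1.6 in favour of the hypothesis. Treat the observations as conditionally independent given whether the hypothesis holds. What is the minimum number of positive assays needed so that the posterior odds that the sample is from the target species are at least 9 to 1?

Prior odds = 0.026/0.974 = 13/487.
Likelihood ratio per positive assay = 1.6.
Target odds = 9.
Require 1.6ⁿ ≥ 9 ÷ (13/487) = 4383/13.
1.6¹² ≈281.475 falls short of 4383/13 but 1.6¹³ ≈450.36 reaches it, so n = 13.

13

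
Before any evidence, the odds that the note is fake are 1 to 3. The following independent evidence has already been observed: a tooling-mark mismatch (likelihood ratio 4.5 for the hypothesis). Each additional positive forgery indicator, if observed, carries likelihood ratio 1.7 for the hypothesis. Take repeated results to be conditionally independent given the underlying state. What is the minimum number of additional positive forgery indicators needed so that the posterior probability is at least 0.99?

8

Prior odds = 1/3.
Bayes factor of the evidence already in hand = 4.5.
Odds after that evidence = (1/3) × 4.5 = 1.5.
Target odds = 0.99/0.01 = 99.
Need 1.7ⁿ ≥ 99 ÷ 1.5 = 66.
1.7⁷ = 410338673/10000000 falls short of 66 but 1.7⁸ ≈69.7576 reaches it, so n = 8.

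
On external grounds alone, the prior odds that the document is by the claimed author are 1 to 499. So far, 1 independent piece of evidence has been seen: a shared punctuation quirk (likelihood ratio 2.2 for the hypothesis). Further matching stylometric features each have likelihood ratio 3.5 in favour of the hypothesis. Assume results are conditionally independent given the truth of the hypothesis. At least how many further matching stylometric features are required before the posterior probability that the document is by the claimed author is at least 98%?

Prior odds = 1/499.
Bayes factor of the evidence already in hand = 2.2.
Odds after that evidence = (1/499) × 2.2 = 11/2495.
Target odds = 0.98/0.02 = 49.
Need 3.5ⁿ ≥ 49 ÷ (11/2495) = 122255/11.
3.5⁷ = 823543/128 falls short of 122255/11 but 3.5⁸ = 5764801/256 reaches it, so n = 8.

8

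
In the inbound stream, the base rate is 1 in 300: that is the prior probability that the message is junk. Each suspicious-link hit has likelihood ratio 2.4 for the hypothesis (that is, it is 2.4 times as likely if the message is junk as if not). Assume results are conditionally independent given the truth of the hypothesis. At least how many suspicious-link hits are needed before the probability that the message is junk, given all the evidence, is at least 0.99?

Prior odds = (1/300)/(299/300) = 1/299.
Likelihood ratio per suspicious-link hit = 2.4.
Target posterior odds = 0.99/0.01 = 99.
Need (1/299) × 2.4ⁿ ≥ 99, i.e. 2.4ⁿ ≥ 29601.
2.4¹¹ ≈15216.8 falls short of 29601 but 2.4¹² ≈36520.3 reaches it, so n = 12.

12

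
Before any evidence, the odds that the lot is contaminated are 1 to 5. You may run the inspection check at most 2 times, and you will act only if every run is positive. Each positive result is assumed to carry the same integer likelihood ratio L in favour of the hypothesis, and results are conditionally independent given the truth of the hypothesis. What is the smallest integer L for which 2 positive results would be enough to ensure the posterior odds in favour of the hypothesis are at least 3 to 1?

Prior odds = 0.2.
Target odds = 3.
Need L² ≥ 3 ÷ 0.2 = 15.
3² = 9 < 15 ≤ 16 = 4², so L = 4.

4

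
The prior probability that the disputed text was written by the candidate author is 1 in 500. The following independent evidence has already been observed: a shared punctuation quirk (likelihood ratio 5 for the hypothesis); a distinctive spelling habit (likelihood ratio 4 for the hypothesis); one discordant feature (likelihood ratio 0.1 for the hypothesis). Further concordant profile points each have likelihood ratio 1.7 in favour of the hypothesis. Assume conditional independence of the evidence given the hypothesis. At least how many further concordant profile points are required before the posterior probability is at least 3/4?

13

Prior odds = 0.002/0.998 = 1/499.
Combined Bayes factor of the evidence already in hand = 5 × 4 × 0.1 = 2.
Odds after that evidence = (1/499) × 2 = 2/499.
Target odds = 0.75/0.25 = 3.
Need 1.7ⁿ ≥ 3 ÷ (2/499) = 748.5.
1.7¹² ≈582.622 falls short of 748.5 but 1.7¹³ ≈990.458 reaches it, so n = 13.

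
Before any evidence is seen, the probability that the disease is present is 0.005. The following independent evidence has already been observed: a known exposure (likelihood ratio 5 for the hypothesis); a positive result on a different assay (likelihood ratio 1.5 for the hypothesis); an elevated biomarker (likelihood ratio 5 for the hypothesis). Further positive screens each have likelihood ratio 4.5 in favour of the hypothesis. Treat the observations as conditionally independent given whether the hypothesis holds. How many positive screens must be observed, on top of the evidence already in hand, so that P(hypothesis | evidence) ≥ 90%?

Prior odds = 0.005/0.995 = 1/199.
Combined Bayes factor of the evidence already in hand = 5 × 1.5 × 5 = 37.5.
Odds after that evidence = (1/199) × 37.5 = 75/398.
Target odds = 0.9/0.1 = 9.
Need 4.5ⁿ ≥ 9 ÷ (75/398) = 47.76.
4.5² = 20.25 falls short of 47.76 but 4.5³ = 91.125 reaches it, so n = 3.

3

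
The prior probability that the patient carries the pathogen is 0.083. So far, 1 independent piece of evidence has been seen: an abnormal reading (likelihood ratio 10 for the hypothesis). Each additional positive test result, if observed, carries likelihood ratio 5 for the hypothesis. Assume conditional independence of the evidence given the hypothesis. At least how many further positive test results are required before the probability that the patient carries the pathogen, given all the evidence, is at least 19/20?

Prior odds = 0.083/0.917 = 83/917.
Bayes factor of the evidence already in hand = 10.
Odds after that evidence = (83/917) × 10 = 830/917.
Target odds = 0.95/0.05 = 19.
Need 5ⁿ ≥ 19 ÷ (830/917) = 17423/830.
5¹ = 5 falls short of 17423/830 but 5² = 25 reaches it, so n = 2.

2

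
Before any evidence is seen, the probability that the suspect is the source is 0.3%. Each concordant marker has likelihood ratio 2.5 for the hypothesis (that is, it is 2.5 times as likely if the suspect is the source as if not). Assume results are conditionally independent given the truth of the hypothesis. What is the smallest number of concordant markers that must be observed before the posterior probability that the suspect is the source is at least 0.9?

Prior odds: 0.003 ÷ 0.997 = 3/997.
Likelihood ratio per concordant marker = 2.5.
Target posterior odds = 0.9/0.1 = 9.
Require 2.5ⁿ ≥ 9 ÷ (3/997) = 2991.
2.5⁸ = 390625/256 falls short of 2991 but 2.5⁹ = 1953125/512 reaches it, so n = 9.

9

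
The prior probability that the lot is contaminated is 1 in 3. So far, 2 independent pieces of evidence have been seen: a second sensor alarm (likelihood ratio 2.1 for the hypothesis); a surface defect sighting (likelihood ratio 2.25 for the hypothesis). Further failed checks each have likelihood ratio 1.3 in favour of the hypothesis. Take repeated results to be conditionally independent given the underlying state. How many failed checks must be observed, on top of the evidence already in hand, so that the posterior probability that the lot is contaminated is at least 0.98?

12

Prior odds = (1/3)/(2/3) = 0.5.
Combined Bayes factor of the evidence already in hand = 2.1 × 2.25 = 4.725.
Odds after that evidence = 0.5 × 4.725 = 2.3625.
Target odds = 0.98/0.02 = 49.
Need 1.3ⁿ ≥ 49 ÷ 2.3625 = 560/27.
1.3¹¹ ≈17.9216 falls short of 560/27 but 1.3¹² ≈23.2981 reaches it, so n = 12.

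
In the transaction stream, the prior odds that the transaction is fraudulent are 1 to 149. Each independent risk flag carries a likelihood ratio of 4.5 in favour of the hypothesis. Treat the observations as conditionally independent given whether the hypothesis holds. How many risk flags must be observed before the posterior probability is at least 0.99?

Prior odds = 1/149.
Likelihood ratio per risk flag = 4.5.
Target posterior odds = 0.99/0.01 = 99.
Require 4.5ⁿ ≥ 99 ÷ (1/149) = 14751.
4.5⁶ = 8303.765625 falls short of 14751 but 4.5⁷ = 4782969/128 reaches it, so n = 7.

7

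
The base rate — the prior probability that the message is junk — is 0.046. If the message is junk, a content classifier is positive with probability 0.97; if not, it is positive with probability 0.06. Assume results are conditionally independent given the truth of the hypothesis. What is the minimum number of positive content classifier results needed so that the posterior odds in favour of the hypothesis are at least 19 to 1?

3

Prior odds = 0.046/0.954 = 23/477.
Likelihood ratio of a positive = 0.97/0.06 = 97/6.
Target odds = 19.
Need (23/477) × (97/6)ⁿ ≥ 19, i.e. (97/6)ⁿ ≥ 9063/23.
(97/6)² = 9409/36 falls short of 9063/23 but (97/6)³ = 912673/216 reaches it, so n = 3.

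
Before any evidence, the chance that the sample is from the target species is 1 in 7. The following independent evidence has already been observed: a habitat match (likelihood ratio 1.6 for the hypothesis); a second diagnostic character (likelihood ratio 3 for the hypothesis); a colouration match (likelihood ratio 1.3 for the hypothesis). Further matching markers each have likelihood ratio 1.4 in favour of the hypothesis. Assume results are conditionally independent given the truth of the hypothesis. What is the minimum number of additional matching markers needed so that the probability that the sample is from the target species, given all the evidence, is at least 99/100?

14

Prior odds = (1/7)/(6/7) = 1/6.
Combined Bayes factor of the evidence already in hand = 1.6 × 3 × 1.3 = 6.24.
Odds after that evidence = (1/6) × 6.24 = 1.04.
Target odds = 0.99/0.01 = 99.
Need 1.4ⁿ ≥ 99 ÷ 1.04 = 2475/26.
1.4¹³ ≈79.3715 falls short of 2475/26 but 1.4¹⁴ ≈111.12 reaches it, so n = 14.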